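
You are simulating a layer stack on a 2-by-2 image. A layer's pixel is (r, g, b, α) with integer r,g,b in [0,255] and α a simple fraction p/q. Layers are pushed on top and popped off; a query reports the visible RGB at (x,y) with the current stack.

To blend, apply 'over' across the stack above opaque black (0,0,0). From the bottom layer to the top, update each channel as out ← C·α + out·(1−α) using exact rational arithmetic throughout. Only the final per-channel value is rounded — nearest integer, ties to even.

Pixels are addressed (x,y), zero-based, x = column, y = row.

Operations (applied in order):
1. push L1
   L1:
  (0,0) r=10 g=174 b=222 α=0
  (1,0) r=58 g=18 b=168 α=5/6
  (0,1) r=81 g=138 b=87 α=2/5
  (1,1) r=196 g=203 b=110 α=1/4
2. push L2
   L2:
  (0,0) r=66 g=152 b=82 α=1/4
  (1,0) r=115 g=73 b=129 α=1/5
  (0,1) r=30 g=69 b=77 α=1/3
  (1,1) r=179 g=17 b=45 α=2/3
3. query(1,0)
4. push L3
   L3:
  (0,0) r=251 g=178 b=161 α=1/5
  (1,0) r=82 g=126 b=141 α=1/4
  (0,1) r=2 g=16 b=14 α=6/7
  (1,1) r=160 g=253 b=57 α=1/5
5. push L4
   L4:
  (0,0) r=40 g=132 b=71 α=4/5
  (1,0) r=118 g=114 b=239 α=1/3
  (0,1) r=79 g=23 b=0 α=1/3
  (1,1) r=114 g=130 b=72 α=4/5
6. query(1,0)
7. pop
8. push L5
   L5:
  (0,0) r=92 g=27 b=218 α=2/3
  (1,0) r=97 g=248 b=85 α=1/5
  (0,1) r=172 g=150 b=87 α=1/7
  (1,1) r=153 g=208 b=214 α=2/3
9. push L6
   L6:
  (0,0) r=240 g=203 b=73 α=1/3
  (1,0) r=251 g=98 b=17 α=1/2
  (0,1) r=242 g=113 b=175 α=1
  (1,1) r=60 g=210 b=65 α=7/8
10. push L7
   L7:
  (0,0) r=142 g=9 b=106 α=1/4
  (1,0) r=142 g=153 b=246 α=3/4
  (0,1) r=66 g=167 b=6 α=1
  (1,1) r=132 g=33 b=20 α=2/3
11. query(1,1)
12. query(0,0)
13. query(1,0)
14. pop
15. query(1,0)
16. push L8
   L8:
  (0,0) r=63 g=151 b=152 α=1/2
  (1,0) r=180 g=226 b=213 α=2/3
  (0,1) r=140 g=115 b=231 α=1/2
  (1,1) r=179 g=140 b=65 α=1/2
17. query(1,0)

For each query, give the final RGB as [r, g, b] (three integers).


query (1,0) [L1,L2] — begin 0,0,0
+L1 (α=5/6) → [145/3, 15, 140]
+L2 (α=1/5) → [185/3, 133/5, 689/5]
= [62, 27, 138]

at x=1,y=0 over L1,L2,L3,L4:
L1 α=5/6: [145/3, 15, 140]
L2 α=1/5: [185/3, 133/5, 689/5]
L3 α=1/4: [267/4, 1029/20, 693/5]
L4 α=1/3: [503/6, 723/10, 2581/15]
= [84, 72, 172]

query (1,1) [L1,L2,L3,L5,L6,L7] — begin 0,0,0
after L1 α=1/4: [49, 203/4, 55/2]
after L2 α=2/3: [407/3, 113/4, 235/6]
after L3 α=1/5: [2108/15, 366/5, 641/15]
after L5 α=2/3: [6698/45, 2446/15, 7061/45]
after L6 α=7/8: [12799/180, 3062/15, 3442/45]
after L7 α=2/3: [60319/540, 4052/45, 5242/135]
rounded: [112, 90, 39]

query (0,0) [L1,L2,L3,L5,L6,L7] — begin 0,0,0
L1 α=0: [0, 0, 0]
L2 α=1/4: [33/2, 38, 41/2]
L3 α=1/5: [317/5, 66, 243/5]
L5 α=2/3: [1237/15, 40, 2423/15]
L6 α=1/3: [6074/45, 283/3, 5941/45]
L7 α=1/4: [2051/15, 73, 7531/60]
= [137, 73, 126]

(1,0) stack=L1,L2,L3,L5,L6,L7; from [0,0,0]:
after L1 α=5/6: [145/3, 15, 140]
after L2 α=1/5: [185/3, 133/5, 689/5]
after L3 α=1/4: [267/4, 1029/20, 693/5]
after L5 α=1/5: [364/5, 2269/25, 3197/25]
after L6 α=1/2: [1619/10, 4719/50, 1811/25]
after L7 α=3/4: [5879/40, 27669/200, 20261/100]
= [147, 138, 203]

query (1,0) [L1,L2,L3,L5,L6] — begin 0,0,0
+L1 (α=5/6) → [145/3, 15, 140]
+L2 (α=1/5) → [185/3, 133/5, 689/5]
+L3 (α=1/4) → [267/4, 1029/20, 693/5]
+L5 (α=1/5) → [364/5, 2269/25, 3197/25]
+L6 (α=1/2) → [1619/10, 4719/50, 1811/25]
rounded: [162, 94, 72]

(1,0) stack=L1,L2,L3,L5,L6,L8; from [0,0,0]:
+L1 (α=5/6) → [145/3, 15, 140]
+L2 (α=1/5) → [185/3, 133/5, 689/5]
+L3 (α=1/4) → [267/4, 1029/20, 693/5]
+L5 (α=1/5) → [364/5, 2269/25, 3197/25]
+L6 (α=1/2) → [1619/10, 4719/50, 1811/25]
+L8 (α=2/3) → [5219/30, 27319/150, 12461/75]
rounded: [174, 182, 166]


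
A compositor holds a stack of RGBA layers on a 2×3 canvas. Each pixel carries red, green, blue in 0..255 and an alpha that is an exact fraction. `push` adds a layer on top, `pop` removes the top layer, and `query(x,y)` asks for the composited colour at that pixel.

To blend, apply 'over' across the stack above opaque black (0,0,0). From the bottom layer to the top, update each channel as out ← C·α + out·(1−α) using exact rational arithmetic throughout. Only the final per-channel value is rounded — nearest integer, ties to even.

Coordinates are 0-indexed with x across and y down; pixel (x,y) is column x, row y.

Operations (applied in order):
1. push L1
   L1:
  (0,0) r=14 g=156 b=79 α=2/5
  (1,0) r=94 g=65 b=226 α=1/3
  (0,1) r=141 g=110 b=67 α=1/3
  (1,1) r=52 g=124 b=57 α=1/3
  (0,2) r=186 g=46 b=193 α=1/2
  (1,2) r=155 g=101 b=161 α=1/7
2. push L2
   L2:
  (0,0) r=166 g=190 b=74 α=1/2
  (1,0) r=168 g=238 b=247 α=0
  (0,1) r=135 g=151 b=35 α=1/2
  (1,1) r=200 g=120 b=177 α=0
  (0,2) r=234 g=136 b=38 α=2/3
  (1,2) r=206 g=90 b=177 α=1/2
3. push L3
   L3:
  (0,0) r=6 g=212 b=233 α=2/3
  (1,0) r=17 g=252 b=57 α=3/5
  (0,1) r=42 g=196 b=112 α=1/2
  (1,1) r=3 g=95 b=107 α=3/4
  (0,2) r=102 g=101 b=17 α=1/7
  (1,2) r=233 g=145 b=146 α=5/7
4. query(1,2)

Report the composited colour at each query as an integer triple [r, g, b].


at x=1,y=2 over L1,L2,L3:
after L1 α=1/7: [155/7, 101/7, 23]
after L2 α=1/2: [1597/14, 731/14, 100]
after L3 α=5/7: [9752/49, 5806/49, 930/7]
rounded: [199, 118, 133]


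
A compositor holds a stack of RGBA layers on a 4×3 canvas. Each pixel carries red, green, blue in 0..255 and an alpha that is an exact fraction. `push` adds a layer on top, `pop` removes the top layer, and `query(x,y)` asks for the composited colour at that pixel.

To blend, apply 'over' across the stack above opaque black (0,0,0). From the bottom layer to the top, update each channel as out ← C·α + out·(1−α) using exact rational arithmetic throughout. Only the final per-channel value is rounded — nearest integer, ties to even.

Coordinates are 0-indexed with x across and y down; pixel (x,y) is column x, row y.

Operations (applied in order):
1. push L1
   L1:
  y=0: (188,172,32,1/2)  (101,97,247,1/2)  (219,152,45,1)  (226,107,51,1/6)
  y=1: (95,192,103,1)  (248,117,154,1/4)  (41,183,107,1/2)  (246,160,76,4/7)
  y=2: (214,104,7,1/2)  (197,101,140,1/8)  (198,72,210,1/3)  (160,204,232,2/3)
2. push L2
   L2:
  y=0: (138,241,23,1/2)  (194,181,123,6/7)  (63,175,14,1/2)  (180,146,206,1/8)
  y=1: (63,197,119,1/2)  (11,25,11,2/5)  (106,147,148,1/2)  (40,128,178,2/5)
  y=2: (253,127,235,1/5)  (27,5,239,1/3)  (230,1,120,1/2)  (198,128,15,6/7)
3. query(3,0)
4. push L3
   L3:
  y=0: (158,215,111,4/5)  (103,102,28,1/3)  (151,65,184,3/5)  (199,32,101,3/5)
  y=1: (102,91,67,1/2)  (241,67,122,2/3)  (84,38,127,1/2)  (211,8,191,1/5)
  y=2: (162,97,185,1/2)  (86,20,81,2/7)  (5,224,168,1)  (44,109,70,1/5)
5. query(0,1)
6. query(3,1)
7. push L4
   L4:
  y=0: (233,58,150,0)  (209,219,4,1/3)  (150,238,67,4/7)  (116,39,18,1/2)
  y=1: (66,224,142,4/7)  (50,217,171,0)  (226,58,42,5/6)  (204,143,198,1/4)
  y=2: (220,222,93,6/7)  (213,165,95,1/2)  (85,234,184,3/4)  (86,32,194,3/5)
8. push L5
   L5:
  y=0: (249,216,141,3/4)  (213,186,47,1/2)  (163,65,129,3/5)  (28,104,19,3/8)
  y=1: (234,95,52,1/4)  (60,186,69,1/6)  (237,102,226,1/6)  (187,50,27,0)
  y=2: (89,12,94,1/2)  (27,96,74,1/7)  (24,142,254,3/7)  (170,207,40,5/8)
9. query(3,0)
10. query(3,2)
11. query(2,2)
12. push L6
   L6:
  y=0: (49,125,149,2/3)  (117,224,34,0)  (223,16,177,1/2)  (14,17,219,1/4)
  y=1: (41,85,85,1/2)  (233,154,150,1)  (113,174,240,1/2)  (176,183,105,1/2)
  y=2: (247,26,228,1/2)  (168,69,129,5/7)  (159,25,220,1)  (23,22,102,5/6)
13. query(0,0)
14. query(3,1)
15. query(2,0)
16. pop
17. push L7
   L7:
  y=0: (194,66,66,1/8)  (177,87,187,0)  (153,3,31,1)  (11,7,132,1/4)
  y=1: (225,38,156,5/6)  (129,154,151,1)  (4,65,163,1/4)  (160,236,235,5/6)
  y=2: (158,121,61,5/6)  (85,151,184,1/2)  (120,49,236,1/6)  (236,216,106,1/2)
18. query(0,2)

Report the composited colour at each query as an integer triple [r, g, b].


at x=3,y=0 over L1,L2:
L1 α=1/6: [113/3, 107/6, 17/2]
L2 α=1/8: [1331/24, 1625/48, 531/16]
rounded: [55, 34, 33]

query (0,1) [L1,L2,L3] — begin 0,0,0
L1 α=1: [95, 192, 103]
L2 α=1/2: [79, 389/2, 111]
L3 α=1/2: [181/2, 571/4, 89]
→ [90, 143, 89]

(3,1) stack=L1,L2,L3; from [0,0,0]:
after L1 α=4/7: [984/7, 640/7, 304/7]
after L2 α=2/5: [3512/35, 3712/35, 3404/35]
after L3 α=1/5: [21433/175, 15128/175, 20301/175]
= [122, 86, 116]

query (3,0) [L1,L2,L3,L4,L5] — begin 0,0,0
L1 α=1/6: [113/3, 107/6, 17/2]
L2 α=1/8: [1331/24, 1625/48, 531/16]
L3 α=3/5: [1699/12, 3929/120, 591/8]
L4 α=1/2: [3091/24, 8609/240, 735/16]
L5 α=3/8: [17471/192, 23585/384, 4587/128]
rounded: [91, 61, 36]

at x=3,y=2 over L1,L2,L3,L4,L5:
after L1 α=2/3: [320/3, 136, 464/3]
after L2 α=6/7: [3884/21, 904/7, 734/21]
after L3 α=1/5: [3292/21, 4379/35, 4406/105]
after L4 α=3/5: [12002/105, 12118/175, 69922/525]
after L5 α=5/8: [5219/35, 217479/1400, 52461/700]
= [149, 155, 75]

query (2,2) [L1,L2,L3,L4,L5] — begin 0,0,0
L1 α=1/3: [66, 24, 70]
L2 α=1/2: [148, 25/2, 95]
L3 α=1: [5, 224, 168]
L4 α=3/4: [65, 463/2, 180]
L5 α=3/7: [332/7, 1352/7, 1482/7]
→ [47, 193, 212]

at x=0,y=0 over L1,L2,L3,L4,L5,L6:
+L1 (α=1/2) → [94, 86, 16]
+L2 (α=1/2) → [116, 327/2, 39/2]
+L3 (α=4/5) → [748/5, 2047/10, 927/10]
+L4 (α=0) → [748/5, 2047/10, 927/10]
+L5 (α=3/4) → [4483/20, 8527/40, 5157/40]
+L6 (α=2/3) → [6443/60, 18527/120, 17077/120]
= [107, 154, 142]

(3,1) stack=L1,L2,L3,L4,L5,L6; from [0,0,0]:
after L1 α=4/7: [984/7, 640/7, 304/7]
after L2 α=2/5: [3512/35, 3712/35, 3404/35]
after L3 α=1/5: [21433/175, 15128/175, 20301/175]
after L4 α=1/4: [99999/700, 70409/700, 95553/700]
after L5 α=0: [99999/700, 70409/700, 95553/700]
after L6 α=1/2: [223199/1400, 198509/1400, 169053/1400]
rounded: [159, 142, 121]

(2,0) stack=L1,L2,L3,L4,L5,L6; from [0,0,0]:
after L1 α=1: [219, 152, 45]
after L2 α=1/2: [141, 327/2, 59/2]
after L3 α=3/5: [147, 522/5, 611/5]
after L4 α=4/7: [1041/7, 6326/35, 3173/35]
after L5 α=3/5: [1101/7, 19477/175, 19891/175]
after L6 α=1/2: [1331/7, 22277/350, 25433/175]
= [190, 64, 145]

(0,2) stack=L1,L2,L3,L4,L5,L7; from [0,0,0]:
L1 α=1/2: [107, 52, 7/2]
L2 α=1/5: [681/5, 67, 249/5]
L3 α=1/2: [1491/10, 82, 587/5]
L4 α=6/7: [14691/70, 202, 3377/35]
L5 α=1/2: [20921/140, 107, 6667/70]
L7 α=5/6: [131521/840, 356/3, 9339/140]
→ [157, 119, 67]


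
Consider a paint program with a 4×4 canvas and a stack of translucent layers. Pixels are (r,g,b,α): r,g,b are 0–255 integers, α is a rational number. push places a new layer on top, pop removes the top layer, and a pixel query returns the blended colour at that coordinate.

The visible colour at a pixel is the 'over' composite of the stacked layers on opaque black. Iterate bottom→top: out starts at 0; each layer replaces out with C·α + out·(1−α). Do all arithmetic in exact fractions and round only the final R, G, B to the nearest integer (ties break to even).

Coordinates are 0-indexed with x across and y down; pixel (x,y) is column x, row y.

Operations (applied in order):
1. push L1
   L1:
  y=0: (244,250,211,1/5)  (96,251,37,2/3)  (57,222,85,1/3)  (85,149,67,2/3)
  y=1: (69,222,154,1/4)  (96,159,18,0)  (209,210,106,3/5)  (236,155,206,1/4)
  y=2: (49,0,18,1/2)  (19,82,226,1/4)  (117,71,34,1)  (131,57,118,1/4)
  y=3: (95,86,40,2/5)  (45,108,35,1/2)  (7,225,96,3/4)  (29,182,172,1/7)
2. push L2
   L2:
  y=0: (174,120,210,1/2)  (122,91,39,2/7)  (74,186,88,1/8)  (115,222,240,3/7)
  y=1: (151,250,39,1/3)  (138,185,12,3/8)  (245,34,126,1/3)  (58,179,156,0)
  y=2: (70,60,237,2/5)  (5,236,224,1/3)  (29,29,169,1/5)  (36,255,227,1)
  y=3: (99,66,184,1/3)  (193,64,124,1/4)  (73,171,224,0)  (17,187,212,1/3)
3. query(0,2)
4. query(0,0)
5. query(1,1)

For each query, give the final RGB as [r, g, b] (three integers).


at x=0,y=2 over L1,L2:
after L1 α=1/2: [49/2, 0, 9]
after L2 α=2/5: [427/10, 24, 501/5]
= [43, 24, 100]

at x=0,y=0 over L1,L2:
+L1 (α=1/5) → [244/5, 50, 211/5]
+L2 (α=1/2) → [557/5, 85, 1261/10]
→ [111, 85, 126]

query (1,1) [L1,L2] — begin 0,0,0
+L1 (α=0) → [0, 0, 0]
+L2 (α=3/8) → [207/4, 555/8, 9/2]
→ [52, 69, 4]


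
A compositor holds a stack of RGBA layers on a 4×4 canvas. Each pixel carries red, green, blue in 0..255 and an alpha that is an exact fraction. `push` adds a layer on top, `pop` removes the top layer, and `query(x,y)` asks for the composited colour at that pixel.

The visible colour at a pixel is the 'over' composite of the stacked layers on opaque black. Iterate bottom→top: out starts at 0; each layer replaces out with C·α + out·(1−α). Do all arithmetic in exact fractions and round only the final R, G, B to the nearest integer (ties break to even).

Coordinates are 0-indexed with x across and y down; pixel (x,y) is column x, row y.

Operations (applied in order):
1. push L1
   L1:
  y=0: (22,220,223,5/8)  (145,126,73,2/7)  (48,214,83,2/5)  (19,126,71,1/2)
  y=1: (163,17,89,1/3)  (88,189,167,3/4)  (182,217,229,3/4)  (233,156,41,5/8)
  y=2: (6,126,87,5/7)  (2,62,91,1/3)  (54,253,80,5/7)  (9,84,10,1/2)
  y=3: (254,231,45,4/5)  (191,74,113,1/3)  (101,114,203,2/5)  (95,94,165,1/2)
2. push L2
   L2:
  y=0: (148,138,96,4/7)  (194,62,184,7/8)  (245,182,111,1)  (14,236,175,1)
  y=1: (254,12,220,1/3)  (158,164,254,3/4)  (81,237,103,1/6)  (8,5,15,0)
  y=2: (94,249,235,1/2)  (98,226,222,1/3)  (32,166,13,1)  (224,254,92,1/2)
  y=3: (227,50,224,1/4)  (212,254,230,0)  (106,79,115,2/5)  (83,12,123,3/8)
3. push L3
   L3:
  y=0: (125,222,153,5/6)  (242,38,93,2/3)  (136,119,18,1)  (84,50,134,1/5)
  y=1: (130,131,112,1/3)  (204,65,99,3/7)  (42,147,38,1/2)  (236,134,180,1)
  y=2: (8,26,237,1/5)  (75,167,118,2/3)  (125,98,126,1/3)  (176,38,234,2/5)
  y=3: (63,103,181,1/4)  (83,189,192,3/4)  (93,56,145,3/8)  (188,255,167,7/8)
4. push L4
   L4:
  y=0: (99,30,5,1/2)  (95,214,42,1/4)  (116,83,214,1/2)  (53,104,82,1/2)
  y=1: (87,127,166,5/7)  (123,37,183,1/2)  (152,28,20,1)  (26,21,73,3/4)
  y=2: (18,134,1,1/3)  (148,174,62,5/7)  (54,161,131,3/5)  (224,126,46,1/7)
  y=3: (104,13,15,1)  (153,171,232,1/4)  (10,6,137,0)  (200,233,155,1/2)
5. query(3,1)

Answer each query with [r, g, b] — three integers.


(3,1) stack=L1,L2,L3,L4; from [0,0,0]:
L1 α=5/8: [1165/8, 195/2, 205/8]
L2 α=0: [1165/8, 195/2, 205/8]
L3 α=1: [236, 134, 180]
L4 α=3/4: [157/2, 197/4, 399/4]
rounded: [78, 49, 100]


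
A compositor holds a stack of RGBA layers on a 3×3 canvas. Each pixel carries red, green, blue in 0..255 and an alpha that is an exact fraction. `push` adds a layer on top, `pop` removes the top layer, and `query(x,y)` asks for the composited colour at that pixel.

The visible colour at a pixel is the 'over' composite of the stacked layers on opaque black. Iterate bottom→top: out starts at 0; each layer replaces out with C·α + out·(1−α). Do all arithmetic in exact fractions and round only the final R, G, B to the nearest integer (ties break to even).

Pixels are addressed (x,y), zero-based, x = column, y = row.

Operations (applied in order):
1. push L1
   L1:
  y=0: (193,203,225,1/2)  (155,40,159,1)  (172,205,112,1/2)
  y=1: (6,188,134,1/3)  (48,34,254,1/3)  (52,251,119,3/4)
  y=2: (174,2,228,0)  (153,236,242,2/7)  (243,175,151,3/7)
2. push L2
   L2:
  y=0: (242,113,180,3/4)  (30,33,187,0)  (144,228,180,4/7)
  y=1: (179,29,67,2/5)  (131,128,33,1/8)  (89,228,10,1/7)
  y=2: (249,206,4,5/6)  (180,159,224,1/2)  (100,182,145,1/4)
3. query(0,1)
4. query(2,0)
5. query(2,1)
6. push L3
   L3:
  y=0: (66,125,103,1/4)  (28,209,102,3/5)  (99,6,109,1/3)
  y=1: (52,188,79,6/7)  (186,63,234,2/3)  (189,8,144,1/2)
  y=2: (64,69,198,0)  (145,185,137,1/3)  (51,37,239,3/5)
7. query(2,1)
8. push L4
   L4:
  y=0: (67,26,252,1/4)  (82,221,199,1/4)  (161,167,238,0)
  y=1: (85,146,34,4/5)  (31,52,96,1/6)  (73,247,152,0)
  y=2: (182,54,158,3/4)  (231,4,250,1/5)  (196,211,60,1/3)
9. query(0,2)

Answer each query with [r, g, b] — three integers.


query (0,1) [L1,L2] — begin 0,0,0
after L1 α=1/3: [2, 188/3, 134/3]
after L2 α=2/5: [364/5, 246/5, 268/5]
→ [73, 49, 54]

(2,0) stack=L1,L2; from [0,0,0]:
L1 α=1/2: [86, 205/2, 56]
L2 α=4/7: [834/7, 2439/14, 888/7]
rounded: [119, 174, 127]

query (2,1) [L1,L2] — begin 0,0,0
+L1 (α=3/4) → [39, 753/4, 357/4]
+L2 (α=1/7) → [323/7, 2715/14, 1091/14]
= [46, 194, 78]

(2,1) stack=L1,L2,L3; from [0,0,0]:
+L1 (α=3/4) → [39, 753/4, 357/4]
+L2 (α=1/7) → [323/7, 2715/14, 1091/14]
+L3 (α=1/2) → [823/7, 2827/28, 3107/28]
rounded: [118, 101, 111]

(0,2) stack=L1,L2,L3,L4; from [0,0,0]:
L1 α=0: [0, 0, 0]
L2 α=5/6: [415/2, 515/3, 10/3]
L3 α=0: [415/2, 515/3, 10/3]
L4 α=3/4: [1507/8, 1001/12, 358/3]
= [188, 83, 119]


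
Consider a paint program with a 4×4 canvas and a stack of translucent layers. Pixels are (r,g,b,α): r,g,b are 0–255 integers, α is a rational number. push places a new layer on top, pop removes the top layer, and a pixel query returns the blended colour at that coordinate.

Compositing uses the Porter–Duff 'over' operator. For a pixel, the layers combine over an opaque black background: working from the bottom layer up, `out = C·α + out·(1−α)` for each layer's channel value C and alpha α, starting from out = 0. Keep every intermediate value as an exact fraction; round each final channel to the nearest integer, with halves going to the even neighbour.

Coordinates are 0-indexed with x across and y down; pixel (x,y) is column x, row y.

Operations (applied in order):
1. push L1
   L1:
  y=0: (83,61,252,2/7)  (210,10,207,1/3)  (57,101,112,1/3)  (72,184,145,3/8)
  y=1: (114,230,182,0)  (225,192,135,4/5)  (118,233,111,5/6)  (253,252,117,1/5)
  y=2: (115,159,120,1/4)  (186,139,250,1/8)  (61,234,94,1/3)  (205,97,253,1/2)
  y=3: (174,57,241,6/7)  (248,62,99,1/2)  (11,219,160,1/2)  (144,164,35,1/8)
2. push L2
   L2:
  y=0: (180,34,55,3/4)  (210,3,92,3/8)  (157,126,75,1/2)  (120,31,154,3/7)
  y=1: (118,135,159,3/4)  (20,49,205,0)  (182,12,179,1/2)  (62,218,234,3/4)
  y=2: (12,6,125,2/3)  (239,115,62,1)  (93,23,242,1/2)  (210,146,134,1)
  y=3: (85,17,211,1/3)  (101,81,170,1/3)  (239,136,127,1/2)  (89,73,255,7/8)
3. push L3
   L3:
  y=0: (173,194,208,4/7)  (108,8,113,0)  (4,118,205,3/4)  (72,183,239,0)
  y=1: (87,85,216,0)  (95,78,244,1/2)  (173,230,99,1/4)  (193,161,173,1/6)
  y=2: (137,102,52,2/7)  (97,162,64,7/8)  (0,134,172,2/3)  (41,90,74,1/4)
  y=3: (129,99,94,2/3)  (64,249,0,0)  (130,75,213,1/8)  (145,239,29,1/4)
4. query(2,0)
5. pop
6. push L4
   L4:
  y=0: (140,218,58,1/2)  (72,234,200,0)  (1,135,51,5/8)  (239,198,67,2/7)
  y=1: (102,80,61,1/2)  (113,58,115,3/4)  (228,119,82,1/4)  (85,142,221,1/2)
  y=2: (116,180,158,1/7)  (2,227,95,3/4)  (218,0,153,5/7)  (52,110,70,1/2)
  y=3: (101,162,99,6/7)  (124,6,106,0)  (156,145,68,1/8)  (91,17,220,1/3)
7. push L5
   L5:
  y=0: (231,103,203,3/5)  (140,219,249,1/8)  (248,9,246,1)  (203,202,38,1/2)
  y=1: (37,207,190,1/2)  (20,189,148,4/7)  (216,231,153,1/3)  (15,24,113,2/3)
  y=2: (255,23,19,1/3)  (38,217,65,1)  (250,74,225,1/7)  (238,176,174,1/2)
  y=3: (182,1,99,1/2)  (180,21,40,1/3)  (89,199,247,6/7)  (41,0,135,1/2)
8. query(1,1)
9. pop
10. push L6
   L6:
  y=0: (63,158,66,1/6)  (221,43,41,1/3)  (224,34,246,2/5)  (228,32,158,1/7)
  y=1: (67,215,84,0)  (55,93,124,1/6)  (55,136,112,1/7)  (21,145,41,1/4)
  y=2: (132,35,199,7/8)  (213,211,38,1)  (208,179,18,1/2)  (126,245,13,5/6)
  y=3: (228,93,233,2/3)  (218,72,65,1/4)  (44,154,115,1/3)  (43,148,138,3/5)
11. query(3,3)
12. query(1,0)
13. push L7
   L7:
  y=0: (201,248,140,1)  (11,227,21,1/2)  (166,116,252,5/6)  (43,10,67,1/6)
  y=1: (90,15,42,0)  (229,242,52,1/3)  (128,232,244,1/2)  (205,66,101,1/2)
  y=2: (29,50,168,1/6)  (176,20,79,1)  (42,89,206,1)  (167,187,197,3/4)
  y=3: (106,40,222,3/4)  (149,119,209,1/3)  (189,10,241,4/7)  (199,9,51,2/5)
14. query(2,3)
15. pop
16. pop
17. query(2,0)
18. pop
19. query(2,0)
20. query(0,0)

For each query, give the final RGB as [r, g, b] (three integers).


(2,0) stack=L1,L2,L3; from [0,0,0]:
+L1 (α=1/3) → [19, 101/3, 112/3]
+L2 (α=1/2) → [88, 479/6, 337/6]
+L3 (α=3/4) → [25, 2603/24, 4027/24]
rounded: [25, 108, 168]

(1,1) stack=L1,L2,L4,L5; from [0,0,0]:
+L1 (α=4/5) → [180, 768/5, 108]
+L2 (α=0) → [180, 768/5, 108]
+L4 (α=3/4) → [519/4, 819/10, 453/4]
+L5 (α=4/7) → [1877/28, 1431/10, 3727/28]
= [67, 143, 133]

at x=3,y=3 over L1,L2,L4,L6:
after L1 α=1/8: [18, 41/2, 35/8]
after L2 α=7/8: [641/8, 1063/16, 14315/64]
after L4 α=1/3: [335/4, 1199/24, 21355/96]
after L6 α=3/5: [593/10, 6527/60, 41227/240]
= [59, 109, 172]

query (1,0) [L1,L2,L4,L6] — begin 0,0,0
+L1 (α=1/3) → [70, 10/3, 69]
+L2 (α=3/8) → [245/2, 77/24, 621/8]
+L4 (α=0) → [245/2, 77/24, 621/8]
+L6 (α=1/3) → [466/3, 593/36, 785/12]
→ [155, 16, 65]

at x=2,y=3 over L1,L2,L4,L6,L7:
L1 α=1/2: [11/2, 219/2, 80]
L2 α=1/2: [489/4, 491/4, 207/2]
L4 α=1/8: [4047/32, 4017/32, 1585/16]
L6 α=1/3: [4751/48, 6481/48, 835/8]
L7 α=4/7: [16847/112, 7121/112, 10217/56]
rounded: [150, 64, 182]

query (2,0) [L1,L2,L4] — begin 0,0,0
L1 α=1/3: [19, 101/3, 112/3]
L2 α=1/2: [88, 479/6, 337/6]
L4 α=5/8: [269/8, 1829/16, 847/16]
→ [34, 114, 53]

at x=2,y=0 over L1,L2:
+L1 (α=1/3) → [19, 101/3, 112/3]
+L2 (α=1/2) → [88, 479/6, 337/6]
rounded: [88, 80, 56]

(0,0) stack=L1,L2; from [0,0,0]:
+L1 (α=2/7) → [166/7, 122/7, 72]
+L2 (α=3/4) → [1973/14, 209/7, 237/4]
→ [141, 30, 59]


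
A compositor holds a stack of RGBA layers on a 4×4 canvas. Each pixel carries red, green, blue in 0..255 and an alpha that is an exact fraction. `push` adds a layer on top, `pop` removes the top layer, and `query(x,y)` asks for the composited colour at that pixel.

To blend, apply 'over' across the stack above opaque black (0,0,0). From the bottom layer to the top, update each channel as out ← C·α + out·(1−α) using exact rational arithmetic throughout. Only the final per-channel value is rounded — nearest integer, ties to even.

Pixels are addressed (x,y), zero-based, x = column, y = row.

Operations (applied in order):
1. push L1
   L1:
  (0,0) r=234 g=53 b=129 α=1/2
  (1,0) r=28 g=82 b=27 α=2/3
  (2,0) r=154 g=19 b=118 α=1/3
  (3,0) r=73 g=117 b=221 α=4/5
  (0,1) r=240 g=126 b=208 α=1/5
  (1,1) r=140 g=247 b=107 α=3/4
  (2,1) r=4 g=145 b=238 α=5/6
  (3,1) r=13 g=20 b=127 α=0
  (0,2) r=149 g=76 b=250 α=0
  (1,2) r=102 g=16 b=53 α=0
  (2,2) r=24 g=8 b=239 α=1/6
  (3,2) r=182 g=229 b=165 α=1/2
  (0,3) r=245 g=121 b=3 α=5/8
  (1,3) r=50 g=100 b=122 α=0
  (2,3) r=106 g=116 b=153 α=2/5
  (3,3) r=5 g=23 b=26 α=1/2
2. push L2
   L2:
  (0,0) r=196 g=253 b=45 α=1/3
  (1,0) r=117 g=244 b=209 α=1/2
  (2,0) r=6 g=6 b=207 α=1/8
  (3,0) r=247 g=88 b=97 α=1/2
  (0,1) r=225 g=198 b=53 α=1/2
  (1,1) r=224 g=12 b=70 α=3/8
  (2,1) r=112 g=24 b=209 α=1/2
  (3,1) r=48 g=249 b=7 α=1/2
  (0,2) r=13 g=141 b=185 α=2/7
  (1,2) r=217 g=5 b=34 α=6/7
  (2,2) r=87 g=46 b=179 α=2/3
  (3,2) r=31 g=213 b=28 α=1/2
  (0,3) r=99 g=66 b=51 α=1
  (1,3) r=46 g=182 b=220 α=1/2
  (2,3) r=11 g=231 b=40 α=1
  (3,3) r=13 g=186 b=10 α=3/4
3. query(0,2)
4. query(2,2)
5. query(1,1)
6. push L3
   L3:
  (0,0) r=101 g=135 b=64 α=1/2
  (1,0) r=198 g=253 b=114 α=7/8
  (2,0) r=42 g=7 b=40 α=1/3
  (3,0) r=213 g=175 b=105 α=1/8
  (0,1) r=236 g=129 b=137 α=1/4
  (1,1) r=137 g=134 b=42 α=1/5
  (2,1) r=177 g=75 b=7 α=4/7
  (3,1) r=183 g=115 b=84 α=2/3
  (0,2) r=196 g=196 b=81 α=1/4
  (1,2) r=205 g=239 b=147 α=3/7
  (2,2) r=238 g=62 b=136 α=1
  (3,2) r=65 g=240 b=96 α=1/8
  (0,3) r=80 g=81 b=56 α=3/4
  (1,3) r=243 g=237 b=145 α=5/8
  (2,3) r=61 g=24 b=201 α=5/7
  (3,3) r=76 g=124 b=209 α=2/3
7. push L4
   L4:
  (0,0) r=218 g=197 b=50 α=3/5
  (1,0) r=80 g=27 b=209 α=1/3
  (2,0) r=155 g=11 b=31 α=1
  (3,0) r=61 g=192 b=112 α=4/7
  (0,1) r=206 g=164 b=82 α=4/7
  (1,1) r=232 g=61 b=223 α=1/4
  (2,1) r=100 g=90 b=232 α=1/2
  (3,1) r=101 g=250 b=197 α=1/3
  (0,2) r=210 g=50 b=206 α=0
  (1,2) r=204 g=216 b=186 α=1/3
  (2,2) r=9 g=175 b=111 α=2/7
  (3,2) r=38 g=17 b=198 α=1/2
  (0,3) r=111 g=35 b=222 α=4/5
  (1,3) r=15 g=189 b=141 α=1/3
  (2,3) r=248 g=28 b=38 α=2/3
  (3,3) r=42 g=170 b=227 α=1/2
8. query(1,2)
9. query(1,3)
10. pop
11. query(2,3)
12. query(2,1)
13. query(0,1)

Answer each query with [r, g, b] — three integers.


at x=0,y=2 over L1,L2:
L1 α=0: [0, 0, 0]
L2 α=2/7: [26/7, 282/7, 370/7]
rounded: [4, 40, 53]

(2,2) stack=L1,L2; from [0,0,0]:
after L1 α=1/6: [4, 4/3, 239/6]
after L2 α=2/3: [178/3, 280/9, 2387/18]
→ [59, 31, 133]

(1,1) stack=L1,L2; from [0,0,0]:
+L1 (α=3/4) → [105, 741/4, 321/4]
+L2 (α=3/8) → [1197/8, 3849/32, 2445/32]
= [150, 120, 76]

query (1,2) [L1,L2,L3,L4] — begin 0,0,0
+L1 (α=0) → [0, 0, 0]
+L2 (α=6/7) → [186, 30/7, 204/7]
+L3 (α=3/7) → [1359/7, 5139/49, 3903/49]
+L4 (α=1/3) → [1382/7, 6954/49, 5640/49]
rounded: [197, 142, 115]

at x=1,y=3 over L1,L2,L3,L4:
+L1 (α=0) → [0, 0, 0]
+L2 (α=1/2) → [23, 91, 110]
+L3 (α=5/8) → [321/2, 729/4, 1055/8]
+L4 (α=1/3) → [112, 369/2, 1619/12]
→ [112, 184, 135]

(2,3) stack=L1,L2,L3; from [0,0,0]:
after L1 α=2/5: [212/5, 232/5, 306/5]
after L2 α=1: [11, 231, 40]
after L3 α=5/7: [327/7, 582/7, 155]
= [47, 83, 155]

at x=2,y=1 over L1,L2,L3:
after L1 α=5/6: [10/3, 725/6, 595/3]
after L2 α=1/2: [173/3, 869/12, 611/3]
after L3 α=4/7: [881/7, 2069/28, 639/7]
rounded: [126, 74, 91]

query (0,1) [L1,L2,L3] — begin 0,0,0
L1 α=1/5: [48, 126/5, 208/5]
L2 α=1/2: [273/2, 558/5, 473/10]
L3 α=1/4: [1291/8, 2319/20, 2789/40]
= [161, 116, 70]


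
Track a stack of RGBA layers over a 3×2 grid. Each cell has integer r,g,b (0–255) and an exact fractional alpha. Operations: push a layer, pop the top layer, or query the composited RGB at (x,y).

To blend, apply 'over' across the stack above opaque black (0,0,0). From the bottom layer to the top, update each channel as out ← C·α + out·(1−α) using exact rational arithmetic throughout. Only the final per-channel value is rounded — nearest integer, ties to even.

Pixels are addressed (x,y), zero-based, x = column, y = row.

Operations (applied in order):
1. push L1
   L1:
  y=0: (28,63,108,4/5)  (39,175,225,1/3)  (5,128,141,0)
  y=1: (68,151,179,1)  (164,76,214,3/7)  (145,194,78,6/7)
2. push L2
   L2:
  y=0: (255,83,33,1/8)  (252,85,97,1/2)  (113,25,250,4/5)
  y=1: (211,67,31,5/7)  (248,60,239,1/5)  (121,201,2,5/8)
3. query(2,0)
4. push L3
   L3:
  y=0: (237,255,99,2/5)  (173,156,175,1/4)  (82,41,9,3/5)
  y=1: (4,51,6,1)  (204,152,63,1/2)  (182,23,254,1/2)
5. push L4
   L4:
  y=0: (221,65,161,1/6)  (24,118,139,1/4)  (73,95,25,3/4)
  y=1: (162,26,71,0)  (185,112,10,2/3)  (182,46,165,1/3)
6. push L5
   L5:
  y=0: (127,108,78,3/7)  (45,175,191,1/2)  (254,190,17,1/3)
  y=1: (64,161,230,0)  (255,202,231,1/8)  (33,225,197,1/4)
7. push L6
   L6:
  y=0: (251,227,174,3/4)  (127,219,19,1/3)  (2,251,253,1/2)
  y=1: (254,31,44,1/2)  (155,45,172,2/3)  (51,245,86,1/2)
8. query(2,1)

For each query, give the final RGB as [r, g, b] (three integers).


query (2,0) [L1,L2] — begin 0,0,0
L1 α=0: [0, 0, 0]
L2 α=4/5: [452/5, 20, 200]
→ [90, 20, 200]

at x=2,y=1 over L1,L2,L3,L4,L5,L6:
+L1 (α=6/7) → [870/7, 1164/7, 468/7]
+L2 (α=5/8) → [6845/56, 10527/56, 737/28]
+L3 (α=1/2) → [17037/112, 11815/112, 7849/56]
+L4 (α=1/3) → [27229/168, 4797/56, 12469/84]
+L5 (α=1/4) → [29077/224, 26991/224, 17985/112]
+L6 (α=1/2) → [40501/448, 81871/448, 27617/224]
= [90, 183, 123]


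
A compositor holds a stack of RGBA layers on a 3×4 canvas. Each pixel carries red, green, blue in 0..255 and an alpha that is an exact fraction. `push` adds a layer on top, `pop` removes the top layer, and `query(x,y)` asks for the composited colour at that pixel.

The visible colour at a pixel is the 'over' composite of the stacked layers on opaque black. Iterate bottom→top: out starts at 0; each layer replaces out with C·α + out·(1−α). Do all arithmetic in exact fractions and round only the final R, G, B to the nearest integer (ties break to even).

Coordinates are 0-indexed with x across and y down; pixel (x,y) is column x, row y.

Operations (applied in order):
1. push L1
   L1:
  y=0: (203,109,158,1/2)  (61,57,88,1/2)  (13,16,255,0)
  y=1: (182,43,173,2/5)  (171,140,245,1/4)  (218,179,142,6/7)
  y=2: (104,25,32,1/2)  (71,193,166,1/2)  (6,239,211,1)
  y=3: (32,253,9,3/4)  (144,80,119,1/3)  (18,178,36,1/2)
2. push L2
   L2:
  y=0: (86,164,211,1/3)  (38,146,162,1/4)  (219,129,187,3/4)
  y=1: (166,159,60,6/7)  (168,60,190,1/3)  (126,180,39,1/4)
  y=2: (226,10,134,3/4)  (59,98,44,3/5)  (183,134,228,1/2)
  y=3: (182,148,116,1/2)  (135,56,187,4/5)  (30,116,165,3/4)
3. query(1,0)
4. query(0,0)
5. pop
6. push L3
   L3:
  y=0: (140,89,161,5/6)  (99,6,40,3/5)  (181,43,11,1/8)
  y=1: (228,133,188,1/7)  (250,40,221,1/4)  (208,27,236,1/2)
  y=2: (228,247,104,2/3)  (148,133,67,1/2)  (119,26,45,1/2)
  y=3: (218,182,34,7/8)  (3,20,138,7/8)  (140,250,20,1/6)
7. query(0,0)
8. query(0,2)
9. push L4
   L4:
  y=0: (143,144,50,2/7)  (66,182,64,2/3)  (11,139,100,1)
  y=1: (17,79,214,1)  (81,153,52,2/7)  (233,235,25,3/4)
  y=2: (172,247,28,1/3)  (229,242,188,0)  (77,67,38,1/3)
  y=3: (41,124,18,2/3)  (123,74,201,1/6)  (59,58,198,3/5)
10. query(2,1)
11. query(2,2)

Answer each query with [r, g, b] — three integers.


at x=1,y=0 over L1,L2:
+L1 (α=1/2) → [61/2, 57/2, 44]
+L2 (α=1/4) → [259/8, 463/8, 147/2]
→ [32, 58, 74]

at x=0,y=0 over L1,L2:
+L1 (α=1/2) → [203/2, 109/2, 79]
+L2 (α=1/3) → [289/3, 91, 123]
= [96, 91, 123]

(0,0) stack=L1,L3; from [0,0,0]:
+L1 (α=1/2) → [203/2, 109/2, 79]
+L3 (α=5/6) → [1603/12, 333/4, 442/3]
= [134, 83, 147]

at x=0,y=2 over L1,L3:
after L1 α=1/2: [52, 25/2, 16]
after L3 α=2/3: [508/3, 1013/6, 224/3]
rounded: [169, 169, 75]

query (2,1) [L1,L3,L4] — begin 0,0,0
L1 α=6/7: [1308/7, 1074/7, 852/7]
L3 α=1/2: [1382/7, 1263/14, 1252/7]
L4 α=3/4: [6275/28, 11133/56, 1777/28]
rounded: [224, 199, 63]

at x=2,y=2 over L1,L3,L4:
after L1 α=1: [6, 239, 211]
after L3 α=1/2: [125/2, 265/2, 128]
after L4 α=1/3: [202/3, 332/3, 98]
→ [67, 111, 98]


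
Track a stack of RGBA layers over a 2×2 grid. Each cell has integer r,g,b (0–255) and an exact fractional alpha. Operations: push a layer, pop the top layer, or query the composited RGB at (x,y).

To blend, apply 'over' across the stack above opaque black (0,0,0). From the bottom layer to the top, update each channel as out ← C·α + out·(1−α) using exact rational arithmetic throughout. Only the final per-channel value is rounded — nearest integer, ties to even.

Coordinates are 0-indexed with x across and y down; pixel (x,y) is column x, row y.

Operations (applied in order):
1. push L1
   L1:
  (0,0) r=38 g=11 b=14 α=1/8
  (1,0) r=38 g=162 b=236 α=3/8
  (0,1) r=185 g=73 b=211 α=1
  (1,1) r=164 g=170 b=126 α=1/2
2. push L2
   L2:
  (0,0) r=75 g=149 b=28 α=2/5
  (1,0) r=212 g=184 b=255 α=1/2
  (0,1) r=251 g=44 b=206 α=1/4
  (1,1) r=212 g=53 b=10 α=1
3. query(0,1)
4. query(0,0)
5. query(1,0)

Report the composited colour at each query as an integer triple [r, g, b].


(0,1) stack=L1,L2; from [0,0,0]:
+L1 (α=1) → [185, 73, 211]
+L2 (α=1/4) → [403/2, 263/4, 839/4]
→ [202, 66, 210]

(0,0) stack=L1,L2; from [0,0,0]:
after L1 α=1/8: [19/4, 11/8, 7/4]
after L2 α=2/5: [657/20, 2417/40, 49/4]
→ [33, 60, 12]

query (1,0) [L1,L2] — begin 0,0,0
+L1 (α=3/8) → [57/4, 243/4, 177/2]
+L2 (α=1/2) → [905/8, 979/8, 687/4]
→ [113, 122, 172]


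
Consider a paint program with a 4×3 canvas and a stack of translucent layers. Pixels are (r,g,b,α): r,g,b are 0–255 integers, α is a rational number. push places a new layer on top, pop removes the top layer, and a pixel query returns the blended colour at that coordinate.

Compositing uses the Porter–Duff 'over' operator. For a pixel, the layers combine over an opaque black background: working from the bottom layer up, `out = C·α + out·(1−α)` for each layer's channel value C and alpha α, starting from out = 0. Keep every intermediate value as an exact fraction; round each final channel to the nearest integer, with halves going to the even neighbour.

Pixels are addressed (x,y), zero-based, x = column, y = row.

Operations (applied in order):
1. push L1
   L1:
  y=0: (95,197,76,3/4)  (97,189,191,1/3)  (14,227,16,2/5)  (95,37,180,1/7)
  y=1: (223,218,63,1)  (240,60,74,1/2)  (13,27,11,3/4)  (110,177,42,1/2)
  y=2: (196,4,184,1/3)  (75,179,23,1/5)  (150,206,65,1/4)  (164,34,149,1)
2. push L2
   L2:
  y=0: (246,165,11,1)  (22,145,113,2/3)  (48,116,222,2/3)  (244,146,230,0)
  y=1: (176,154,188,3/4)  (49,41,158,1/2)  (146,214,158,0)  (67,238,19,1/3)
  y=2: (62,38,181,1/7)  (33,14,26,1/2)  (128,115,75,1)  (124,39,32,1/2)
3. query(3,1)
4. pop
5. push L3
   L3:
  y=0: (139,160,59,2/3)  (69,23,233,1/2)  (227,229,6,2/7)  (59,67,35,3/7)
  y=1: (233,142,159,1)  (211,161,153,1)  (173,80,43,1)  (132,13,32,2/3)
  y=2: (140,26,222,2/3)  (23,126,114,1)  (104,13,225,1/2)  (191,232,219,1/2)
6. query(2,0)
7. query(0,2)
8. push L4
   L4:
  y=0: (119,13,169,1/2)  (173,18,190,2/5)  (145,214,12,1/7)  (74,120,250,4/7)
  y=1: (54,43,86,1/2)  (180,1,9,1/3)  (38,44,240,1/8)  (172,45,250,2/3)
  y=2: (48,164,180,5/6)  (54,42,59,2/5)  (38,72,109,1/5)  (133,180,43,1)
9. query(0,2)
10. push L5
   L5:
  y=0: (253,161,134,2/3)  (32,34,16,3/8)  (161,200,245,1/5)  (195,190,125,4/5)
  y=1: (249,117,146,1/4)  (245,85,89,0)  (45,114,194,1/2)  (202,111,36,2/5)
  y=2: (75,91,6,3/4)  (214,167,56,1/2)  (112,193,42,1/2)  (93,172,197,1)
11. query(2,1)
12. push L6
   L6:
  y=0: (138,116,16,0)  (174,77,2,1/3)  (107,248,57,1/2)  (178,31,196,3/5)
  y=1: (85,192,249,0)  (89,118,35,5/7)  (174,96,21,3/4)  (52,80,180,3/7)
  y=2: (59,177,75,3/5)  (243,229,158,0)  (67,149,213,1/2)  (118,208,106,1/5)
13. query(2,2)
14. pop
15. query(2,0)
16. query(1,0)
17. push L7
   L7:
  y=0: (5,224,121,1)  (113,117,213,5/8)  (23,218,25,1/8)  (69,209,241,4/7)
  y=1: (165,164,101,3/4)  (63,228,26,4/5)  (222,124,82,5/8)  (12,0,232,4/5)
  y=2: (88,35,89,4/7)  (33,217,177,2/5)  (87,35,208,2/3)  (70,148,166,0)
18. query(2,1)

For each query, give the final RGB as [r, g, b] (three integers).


at x=3,y=1 over L1,L2:
L1 α=1/2: [55, 177/2, 21]
L2 α=1/3: [59, 415/3, 61/3]
→ [59, 138, 20]

(2,0) stack=L1,L3; from [0,0,0]:
L1 α=2/5: [28/5, 454/5, 32/5]
L3 α=2/7: [482/7, 912/7, 44/7]
rounded: [69, 130, 6]

(0,2) stack=L1,L3; from [0,0,0]:
L1 α=1/3: [196/3, 4/3, 184/3]
L3 α=2/3: [1036/9, 160/9, 1516/9]
rounded: [115, 18, 168]

(0,2) stack=L1,L3,L4; from [0,0,0]:
+L1 (α=1/3) → [196/3, 4/3, 184/3]
+L3 (α=2/3) → [1036/9, 160/9, 1516/9]
+L4 (α=5/6) → [1598/27, 3770/27, 4808/27]
→ [59, 140, 178]

query (2,1) [L1,L3,L4,L5] — begin 0,0,0
+L1 (α=3/4) → [39/4, 81/4, 33/4]
+L3 (α=1) → [173, 80, 43]
+L4 (α=1/8) → [1249/8, 151/2, 541/8]
+L5 (α=1/2) → [1609/16, 379/4, 2093/16]
= [101, 95, 131]

(2,2) stack=L1,L3,L4,L5,L6; from [0,0,0]:
+L1 (α=1/4) → [75/2, 103/2, 65/4]
+L3 (α=1/2) → [283/4, 129/4, 965/8]
+L4 (α=1/5) → [321/5, 201/5, 1183/10]
+L5 (α=1/2) → [881/10, 583/5, 1603/20]
+L6 (α=1/2) → [1551/20, 664/5, 5863/40]
rounded: [78, 133, 147]

(2,0) stack=L1,L3,L4,L5; from [0,0,0]:
+L1 (α=2/5) → [28/5, 454/5, 32/5]
+L3 (α=2/7) → [482/7, 912/7, 44/7]
+L4 (α=1/7) → [3907/49, 6970/49, 348/49]
+L5 (α=1/5) → [23517/245, 7536/49, 13397/245]
= [96, 154, 55]

at x=1,y=0 over L1,L3,L4,L5:
L1 α=1/3: [97/3, 63, 191/3]
L3 α=1/2: [152/3, 43, 445/3]
L4 α=2/5: [498/5, 33, 165]
L5 α=3/8: [297/4, 267/8, 873/8]
rounded: [74, 33, 109]

query (2,1) [L1,L3,L4,L5,L7] — begin 0,0,0
L1 α=3/4: [39/4, 81/4, 33/4]
L3 α=1: [173, 80, 43]
L4 α=1/8: [1249/8, 151/2, 541/8]
L5 α=1/2: [1609/16, 379/4, 2093/16]
L7 α=5/8: [22587/128, 3617/32, 12839/128]
rounded: [176, 113, 100]


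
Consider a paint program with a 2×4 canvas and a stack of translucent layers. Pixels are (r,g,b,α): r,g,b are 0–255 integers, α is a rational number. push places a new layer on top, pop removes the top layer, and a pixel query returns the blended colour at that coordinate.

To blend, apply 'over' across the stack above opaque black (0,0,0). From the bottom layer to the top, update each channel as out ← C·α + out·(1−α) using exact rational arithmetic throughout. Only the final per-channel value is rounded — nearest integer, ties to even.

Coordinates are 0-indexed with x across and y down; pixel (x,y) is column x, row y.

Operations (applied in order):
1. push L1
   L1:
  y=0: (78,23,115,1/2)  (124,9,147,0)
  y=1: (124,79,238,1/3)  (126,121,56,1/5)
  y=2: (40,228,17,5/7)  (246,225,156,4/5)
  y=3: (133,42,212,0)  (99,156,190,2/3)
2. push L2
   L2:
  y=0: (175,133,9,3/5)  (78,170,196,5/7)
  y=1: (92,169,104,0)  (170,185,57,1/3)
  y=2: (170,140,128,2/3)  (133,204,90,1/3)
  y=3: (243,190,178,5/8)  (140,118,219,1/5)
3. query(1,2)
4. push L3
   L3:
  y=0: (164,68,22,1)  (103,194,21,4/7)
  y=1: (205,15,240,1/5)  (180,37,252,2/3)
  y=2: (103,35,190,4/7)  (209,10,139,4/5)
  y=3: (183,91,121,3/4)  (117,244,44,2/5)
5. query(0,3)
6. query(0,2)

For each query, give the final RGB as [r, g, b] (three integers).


(1,2) stack=L1,L2; from [0,0,0]:
after L1 α=4/5: [984/5, 180, 624/5]
after L2 α=1/3: [2633/15, 188, 566/5]
→ [176, 188, 113]

query (0,3) [L1,L2,L3] — begin 0,0,0
+L1 (α=0) → [0, 0, 0]
+L2 (α=5/8) → [1215/8, 475/4, 445/4]
+L3 (α=3/4) → [5607/32, 1567/16, 1897/16]
= [175, 98, 119]

at x=0,y=2 over L1,L2,L3:
+L1 (α=5/7) → [200/7, 1140/7, 85/7]
+L2 (α=2/3) → [860/7, 3100/21, 1877/21]
+L3 (α=4/7) → [5464/49, 4080/49, 7197/49]
rounded: [112, 83, 147]


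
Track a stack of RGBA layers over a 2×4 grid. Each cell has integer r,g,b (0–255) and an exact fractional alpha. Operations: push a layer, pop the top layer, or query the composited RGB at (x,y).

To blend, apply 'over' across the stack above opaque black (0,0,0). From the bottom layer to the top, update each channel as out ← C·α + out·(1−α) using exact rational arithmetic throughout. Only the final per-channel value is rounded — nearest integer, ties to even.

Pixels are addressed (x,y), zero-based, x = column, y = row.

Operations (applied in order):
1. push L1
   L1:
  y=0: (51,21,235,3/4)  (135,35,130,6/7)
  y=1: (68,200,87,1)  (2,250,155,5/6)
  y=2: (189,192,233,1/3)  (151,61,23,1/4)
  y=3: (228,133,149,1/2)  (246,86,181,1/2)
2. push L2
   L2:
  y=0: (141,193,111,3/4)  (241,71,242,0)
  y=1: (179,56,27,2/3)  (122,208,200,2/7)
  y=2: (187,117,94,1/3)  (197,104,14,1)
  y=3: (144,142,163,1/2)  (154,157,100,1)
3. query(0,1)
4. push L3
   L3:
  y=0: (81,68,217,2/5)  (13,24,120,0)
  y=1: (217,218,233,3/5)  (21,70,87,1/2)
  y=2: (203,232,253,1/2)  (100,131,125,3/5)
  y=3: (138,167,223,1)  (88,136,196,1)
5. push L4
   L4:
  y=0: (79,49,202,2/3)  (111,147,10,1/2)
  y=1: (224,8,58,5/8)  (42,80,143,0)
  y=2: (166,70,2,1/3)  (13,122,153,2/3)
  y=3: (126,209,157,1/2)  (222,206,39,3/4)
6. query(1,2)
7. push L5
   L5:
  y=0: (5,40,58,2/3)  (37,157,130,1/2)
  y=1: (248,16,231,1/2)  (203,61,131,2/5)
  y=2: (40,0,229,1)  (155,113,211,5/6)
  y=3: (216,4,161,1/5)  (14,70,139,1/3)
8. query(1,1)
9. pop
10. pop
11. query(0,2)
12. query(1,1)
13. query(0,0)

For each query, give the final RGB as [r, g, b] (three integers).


(0,1) stack=L1,L2; from [0,0,0]:
L1 α=1: [68, 200, 87]
L2 α=2/3: [142, 104, 47]
= [142, 104, 47]

at x=1,y=2 over L1,L2,L3,L4:
after L1 α=1/4: [151/4, 61/4, 23/4]
after L2 α=1: [197, 104, 14]
after L3 α=3/5: [694/5, 601/5, 403/5]
after L4 α=2/3: [824/15, 607/5, 1933/15]
= [55, 121, 129]

at x=1,y=1 over L1,L2,L3,L4,L5:
+L1 (α=5/6) → [5/3, 625/3, 775/6]
+L2 (α=2/7) → [757/21, 4373/21, 6275/42]
+L3 (α=1/2) → [599/21, 5843/42, 9929/84]
+L4 (α=0) → [599/21, 5843/42, 9929/84]
+L5 (α=2/5) → [3441/35, 7551/70, 3453/28]
→ [98, 108, 123]

(0,2) stack=L1,L2,L3; from [0,0,0]:
after L1 α=1/3: [63, 64, 233/3]
after L2 α=1/3: [313/3, 245/3, 748/9]
after L3 α=1/2: [461/3, 941/6, 3025/18]
= [154, 157, 168]

at x=1,y=1 over L1,L2,L3:
L1 α=5/6: [5/3, 625/3, 775/6]
L2 α=2/7: [757/21, 4373/21, 6275/42]
L3 α=1/2: [599/21, 5843/42, 9929/84]
→ [29, 139, 118]

(0,0) stack=L1,L2,L3; from [0,0,0]:
after L1 α=3/4: [153/4, 63/4, 705/4]
after L2 α=3/4: [1845/16, 2379/16, 2037/16]
after L3 α=2/5: [8127/80, 9313/80, 2611/16]
rounded: [102, 116, 163]


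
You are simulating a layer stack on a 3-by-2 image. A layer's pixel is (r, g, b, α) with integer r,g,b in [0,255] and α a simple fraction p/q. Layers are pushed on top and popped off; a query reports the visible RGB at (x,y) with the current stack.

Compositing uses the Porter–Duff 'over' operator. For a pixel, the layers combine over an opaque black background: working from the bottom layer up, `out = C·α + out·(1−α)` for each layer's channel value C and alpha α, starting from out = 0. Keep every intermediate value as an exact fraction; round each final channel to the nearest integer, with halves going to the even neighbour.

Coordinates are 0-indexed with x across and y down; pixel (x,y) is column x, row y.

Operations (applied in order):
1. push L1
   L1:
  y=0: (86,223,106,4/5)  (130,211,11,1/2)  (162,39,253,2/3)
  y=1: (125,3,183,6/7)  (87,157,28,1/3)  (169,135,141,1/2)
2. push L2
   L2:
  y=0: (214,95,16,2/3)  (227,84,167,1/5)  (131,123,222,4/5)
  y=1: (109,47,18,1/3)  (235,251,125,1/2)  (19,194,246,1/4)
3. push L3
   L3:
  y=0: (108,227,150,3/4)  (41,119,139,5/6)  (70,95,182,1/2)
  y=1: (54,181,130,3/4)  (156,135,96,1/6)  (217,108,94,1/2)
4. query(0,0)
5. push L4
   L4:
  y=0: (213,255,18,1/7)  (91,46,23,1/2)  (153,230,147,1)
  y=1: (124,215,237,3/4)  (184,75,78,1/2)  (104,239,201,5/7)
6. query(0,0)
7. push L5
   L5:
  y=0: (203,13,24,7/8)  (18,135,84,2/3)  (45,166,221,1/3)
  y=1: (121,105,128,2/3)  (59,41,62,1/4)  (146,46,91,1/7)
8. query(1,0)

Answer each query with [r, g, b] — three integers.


at x=0,y=0 over L1,L2,L3:
+L1 (α=4/5) → [344/5, 892/5, 424/5]
+L2 (α=2/3) → [828/5, 614/5, 584/15]
+L3 (α=3/4) → [612/5, 4019/20, 3667/30]
= [122, 201, 122]

query (0,0) [L1,L2,L3,L4] — begin 0,0,0
+L1 (α=4/5) → [344/5, 892/5, 424/5]
+L2 (α=2/3) → [828/5, 614/5, 584/15]
+L3 (α=3/4) → [612/5, 4019/20, 3667/30]
+L4 (α=1/7) → [4737/35, 14607/70, 3757/35]
→ [135, 209, 107]

(1,0) stack=L1,L2,L3,L4,L5; from [0,0,0]:
after L1 α=1/2: [65, 211/2, 11/2]
after L2 α=1/5: [487/5, 506/5, 189/5]
after L3 α=5/6: [252/5, 3481/30, 1832/15]
after L4 α=1/2: [707/10, 4861/60, 2177/30]
after L5 α=2/3: [1067/30, 21061/180, 7217/90]
rounded: [36, 117, 80]
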